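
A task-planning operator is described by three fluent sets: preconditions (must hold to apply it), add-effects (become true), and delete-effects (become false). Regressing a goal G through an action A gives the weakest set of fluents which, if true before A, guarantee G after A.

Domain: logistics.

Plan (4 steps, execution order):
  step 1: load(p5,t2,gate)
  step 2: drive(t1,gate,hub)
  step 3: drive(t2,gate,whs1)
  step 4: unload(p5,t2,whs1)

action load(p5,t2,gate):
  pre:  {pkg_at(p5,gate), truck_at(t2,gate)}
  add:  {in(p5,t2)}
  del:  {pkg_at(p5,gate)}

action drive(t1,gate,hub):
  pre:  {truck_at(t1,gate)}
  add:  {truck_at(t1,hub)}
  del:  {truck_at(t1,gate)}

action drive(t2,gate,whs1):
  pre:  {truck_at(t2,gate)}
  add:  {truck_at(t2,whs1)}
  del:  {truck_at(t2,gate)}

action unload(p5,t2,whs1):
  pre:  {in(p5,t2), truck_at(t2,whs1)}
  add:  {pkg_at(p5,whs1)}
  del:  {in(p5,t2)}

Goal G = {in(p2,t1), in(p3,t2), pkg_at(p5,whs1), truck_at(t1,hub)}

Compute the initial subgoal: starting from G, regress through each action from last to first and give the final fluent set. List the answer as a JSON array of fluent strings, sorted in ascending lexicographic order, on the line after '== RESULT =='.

Regress step by step:
  through step 4 (unload(p5,t2,whs1)): drop {pkg_at(p5,whs1)}, keep {in(p2,t1), in(p3,t2), truck_at(t1,hub)}, require {in(p5,t2), truck_at(t2,whs1)}
    → {in(p2,t1), in(p3,t2), in(p5,t2), truck_at(t1,hub), truck_at(t2,whs1)}
  through step 3 (drive(t2,gate,whs1)): drop {truck_at(t2,whs1)}, keep {in(p2,t1), in(p3,t2), in(p5,t2), truck_at(t1,hub)}, require {truck_at(t2,gate)}
    → {in(p2,t1), in(p3,t2), in(p5,t2), truck_at(t1,hub), truck_at(t2,gate)}
  through step 2 (drive(t1,gate,hub)): drop {truck_at(t1,hub)}, keep {in(p2,t1), in(p3,t2), in(p5,t2), truck_at(t2,gate)}, require {truck_at(t1,gate)}
    → {in(p2,t1), in(p3,t2), in(p5,t2), truck_at(t1,gate), truck_at(t2,gate)}
  through step 1 (load(p5,t2,gate)): drop {in(p5,t2)}, keep {in(p2,t1), in(p3,t2), truck_at(t1,gate), truck_at(t2,gate)}, require {pkg_at(p5,gate), truck_at(t2,gate)}
    → {in(p2,t1), in(p3,t2), pkg_at(p5,gate), truck_at(t1,gate), truck_at(t2,gate)}

== RESULT ==
["in(p2,t1)", "in(p3,t2)", "pkg_at(p5,gate)", "truck_at(t1,gate)", "truck_at(t2,gate)"]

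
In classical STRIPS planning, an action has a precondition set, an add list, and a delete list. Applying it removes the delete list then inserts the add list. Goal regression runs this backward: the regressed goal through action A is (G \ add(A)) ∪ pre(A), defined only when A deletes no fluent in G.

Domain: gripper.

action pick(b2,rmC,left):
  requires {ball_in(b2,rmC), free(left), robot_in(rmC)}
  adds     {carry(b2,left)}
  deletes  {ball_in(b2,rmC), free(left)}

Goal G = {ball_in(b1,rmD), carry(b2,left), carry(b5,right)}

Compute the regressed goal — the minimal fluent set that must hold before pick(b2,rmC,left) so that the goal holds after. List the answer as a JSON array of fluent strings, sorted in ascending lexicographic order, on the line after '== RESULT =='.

Compute (G \ add) ∪ pre:
  G ∩ del = {}  (empty — regression defined)
  G \ add = {ball_in(b1,rmD), carry(b2,left), carry(b5,right)} \ {carry(b2,left)} = {ball_in(b1,rmD), carry(b5,right)}
  ∪ pre   = {ball_in(b1,rmD), carry(b5,right)} ∪ {ball_in(b2,rmC), free(left), robot_in(rmC)}
          = {ball_in(b1,rmD), ball_in(b2,rmC), carry(b5,right), free(left), robot_in(rmC)}

== RESULT ==
["ball_in(b1,rmD)", "ball_in(b2,rmC)", "carry(b5,right)", "free(left)", "robot_in(rmC)"]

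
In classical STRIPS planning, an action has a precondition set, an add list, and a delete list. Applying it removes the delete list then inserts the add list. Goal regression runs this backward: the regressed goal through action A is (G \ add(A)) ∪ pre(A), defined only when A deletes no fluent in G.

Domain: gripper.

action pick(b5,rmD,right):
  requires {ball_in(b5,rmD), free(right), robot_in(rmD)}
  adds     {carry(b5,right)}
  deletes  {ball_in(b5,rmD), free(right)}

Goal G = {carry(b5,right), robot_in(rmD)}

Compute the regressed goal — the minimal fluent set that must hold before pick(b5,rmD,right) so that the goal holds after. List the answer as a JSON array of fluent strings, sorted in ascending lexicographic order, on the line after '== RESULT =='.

Regress:
  G ∩ del = {}  (empty — regression defined)
  G \ add = {carry(b5,right), robot_in(rmD)} \ {carry(b5,right)} = {robot_in(rmD)}
  ∪ pre   = {robot_in(rmD)} ∪ {ball_in(b5,rmD), free(right), robot_in(rmD)}
          = {ball_in(b5,rmD), free(right), robot_in(rmD)}

== RESULT ==
["ball_in(b5,rmD)", "free(right)", "robot_in(rmD)"]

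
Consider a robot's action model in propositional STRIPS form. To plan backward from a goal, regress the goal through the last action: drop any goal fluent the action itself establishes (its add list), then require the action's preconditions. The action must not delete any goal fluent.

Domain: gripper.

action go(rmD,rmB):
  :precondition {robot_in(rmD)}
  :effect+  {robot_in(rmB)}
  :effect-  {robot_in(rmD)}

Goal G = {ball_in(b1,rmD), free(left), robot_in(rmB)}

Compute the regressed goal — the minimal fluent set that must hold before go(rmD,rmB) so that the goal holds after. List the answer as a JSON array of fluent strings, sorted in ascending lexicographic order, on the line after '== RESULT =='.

Regress:
  G ∩ del = {}  (empty — regression defined)
  G \ add = {ball_in(b1,rmD), free(left), robot_in(rmB)} \ {robot_in(rmB)} = {ball_in(b1,rmD), free(left)}
  ∪ pre   = {ball_in(b1,rmD), free(left)} ∪ {robot_in(rmD)}
          = {ball_in(b1,rmD), free(left), robot_in(rmD)}

== RESULT ==
["ball_in(b1,rmD)", "free(left)", "robot_in(rmD)"]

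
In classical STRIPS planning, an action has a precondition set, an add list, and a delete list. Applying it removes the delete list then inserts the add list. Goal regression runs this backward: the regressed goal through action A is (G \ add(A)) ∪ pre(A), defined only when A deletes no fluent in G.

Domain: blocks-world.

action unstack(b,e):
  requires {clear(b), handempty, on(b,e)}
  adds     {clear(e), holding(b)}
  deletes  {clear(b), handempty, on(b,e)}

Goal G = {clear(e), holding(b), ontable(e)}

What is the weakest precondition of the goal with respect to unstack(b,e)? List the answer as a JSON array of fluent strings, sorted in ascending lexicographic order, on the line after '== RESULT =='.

Regress:
  G ∩ del = {}  (empty — regression defined)
  G \ add = {clear(e), holding(b), ontable(e)} \ {clear(e), holding(b)} = {ontable(e)}
  ∪ pre   = {ontable(e)} ∪ {clear(b), handempty, on(b,e)}
          = {clear(b), handempty, on(b,e), ontable(e)}

== RESULT ==
["clear(b)", "handempty", "on(b,e)", "ontable(e)"]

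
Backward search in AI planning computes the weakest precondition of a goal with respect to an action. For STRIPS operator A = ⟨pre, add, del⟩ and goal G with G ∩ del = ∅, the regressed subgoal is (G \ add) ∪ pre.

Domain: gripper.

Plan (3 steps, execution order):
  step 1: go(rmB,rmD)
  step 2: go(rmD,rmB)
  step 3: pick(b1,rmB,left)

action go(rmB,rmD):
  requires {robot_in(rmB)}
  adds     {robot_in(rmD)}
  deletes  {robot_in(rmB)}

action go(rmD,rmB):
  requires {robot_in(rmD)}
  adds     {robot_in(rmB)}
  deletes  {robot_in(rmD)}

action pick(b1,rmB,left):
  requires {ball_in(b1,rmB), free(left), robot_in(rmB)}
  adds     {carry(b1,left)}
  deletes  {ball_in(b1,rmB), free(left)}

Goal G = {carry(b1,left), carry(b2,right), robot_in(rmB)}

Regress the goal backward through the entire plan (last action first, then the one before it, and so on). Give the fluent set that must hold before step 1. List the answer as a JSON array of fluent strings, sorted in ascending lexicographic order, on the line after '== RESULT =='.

Regress step by step:
  through step 3 (pick(b1,rmB,left)): drop {carry(b1,left)}, keep {carry(b2,right), robot_in(rmB)}, require {ball_in(b1,rmB), free(left), robot_in(rmB)}
    → {ball_in(b1,rmB), carry(b2,right), free(left), robot_in(rmB)}
  through step 2 (go(rmD,rmB)): drop {robot_in(rmB)}, keep {ball_in(b1,rmB), carry(b2,right), free(left)}, require {robot_in(rmD)}
    → {ball_in(b1,rmB), carry(b2,right), free(left), robot_in(rmD)}
  through step 1 (go(rmB,rmD)): drop {robot_in(rmD)}, keep {ball_in(b1,rmB), carry(b2,right), free(left)}, require {robot_in(rmB)}
    → {ball_in(b1,rmB), carry(b2,right), free(left), robot_in(rmB)}

== RESULT ==
["ball_in(b1,rmB)", "carry(b2,right)", "free(left)", "robot_in(rmB)"]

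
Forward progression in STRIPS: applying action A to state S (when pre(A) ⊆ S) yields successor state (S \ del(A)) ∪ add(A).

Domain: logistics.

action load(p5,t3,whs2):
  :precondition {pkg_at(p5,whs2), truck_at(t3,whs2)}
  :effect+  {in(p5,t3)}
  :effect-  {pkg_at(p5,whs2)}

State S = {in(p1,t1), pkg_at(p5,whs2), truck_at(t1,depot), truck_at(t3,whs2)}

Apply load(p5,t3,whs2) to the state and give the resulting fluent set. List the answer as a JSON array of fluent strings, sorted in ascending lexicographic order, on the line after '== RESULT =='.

Compute (S \ del) ∪ add:
  pre ⊆ S: {pkg_at(p5,whs2), truck_at(t3,whs2)} ⊆ S  — applicable
  S \ del = {in(p1,t1), truck_at(t1,depot), truck_at(t3,whs2)}
  ∪ add   = {in(p1,t1), in(p5,t3), truck_at(t1,depot), truck_at(t3,whs2)}

== RESULT ==
["in(p1,t1)", "in(p5,t3)", "truck_at(t1,depot)", "truck_at(t3,whs2)"]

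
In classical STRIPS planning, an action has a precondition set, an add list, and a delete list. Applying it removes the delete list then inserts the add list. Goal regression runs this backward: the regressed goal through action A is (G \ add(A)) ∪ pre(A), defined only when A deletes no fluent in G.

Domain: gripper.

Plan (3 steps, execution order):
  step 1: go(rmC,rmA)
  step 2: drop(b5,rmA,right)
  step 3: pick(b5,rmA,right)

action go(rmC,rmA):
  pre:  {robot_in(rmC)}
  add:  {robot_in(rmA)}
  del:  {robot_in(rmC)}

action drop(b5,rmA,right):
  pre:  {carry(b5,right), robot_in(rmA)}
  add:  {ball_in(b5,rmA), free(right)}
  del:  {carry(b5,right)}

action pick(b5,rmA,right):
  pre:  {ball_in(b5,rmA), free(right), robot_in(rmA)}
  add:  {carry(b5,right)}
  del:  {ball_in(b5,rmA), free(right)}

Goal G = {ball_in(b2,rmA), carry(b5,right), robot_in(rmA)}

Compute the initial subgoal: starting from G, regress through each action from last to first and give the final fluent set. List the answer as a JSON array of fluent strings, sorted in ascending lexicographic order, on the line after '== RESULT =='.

Work backward from the goal:
  through step 3 (pick(b5,rmA,right)): drop {carry(b5,right)}, keep {ball_in(b2,rmA), robot_in(rmA)}, require {ball_in(b5,rmA), free(right), robot_in(rmA)}
    → {ball_in(b2,rmA), ball_in(b5,rmA), free(right), robot_in(rmA)}
  through step 2 (drop(b5,rmA,right)): drop {ball_in(b5,rmA), free(right)}, keep {ball_in(b2,rmA), robot_in(rmA)}, require {carry(b5,right), robot_in(rmA)}
    → {ball_in(b2,rmA), carry(b5,right), robot_in(rmA)}
  through step 1 (go(rmC,rmA)): drop {robot_in(rmA)}, keep {ball_in(b2,rmA), carry(b5,right)}, require {robot_in(rmC)}
    → {ball_in(b2,rmA), carry(b5,right), robot_in(rmC)}

== RESULT ==
["ball_in(b2,rmA)", "carry(b5,right)", "robot_in(rmC)"]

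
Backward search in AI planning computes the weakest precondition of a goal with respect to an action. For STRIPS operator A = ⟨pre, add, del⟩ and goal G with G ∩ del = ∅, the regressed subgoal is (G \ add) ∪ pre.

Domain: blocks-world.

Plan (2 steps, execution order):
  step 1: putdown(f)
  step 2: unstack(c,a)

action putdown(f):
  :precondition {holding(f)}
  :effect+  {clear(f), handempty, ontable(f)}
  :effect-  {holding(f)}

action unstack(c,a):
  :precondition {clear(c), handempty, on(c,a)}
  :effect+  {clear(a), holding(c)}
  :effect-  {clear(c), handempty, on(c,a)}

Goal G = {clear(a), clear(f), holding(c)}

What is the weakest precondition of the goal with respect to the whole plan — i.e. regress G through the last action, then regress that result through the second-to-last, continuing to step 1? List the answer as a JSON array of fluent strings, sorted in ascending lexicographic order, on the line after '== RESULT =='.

Work backward from the goal:
  through step 2 (unstack(c,a)): drop {clear(a), holding(c)}, keep {clear(f)}, require {clear(c), handempty, on(c,a)}
    → {clear(c), clear(f), handempty, on(c,a)}
  through step 1 (putdown(f)): drop {clear(f), handempty}, keep {clear(c), on(c,a)}, require {holding(f)}
    → {clear(c), holding(f), on(c,a)}

== RESULT ==
["clear(c)", "holding(f)", "on(c,a)"]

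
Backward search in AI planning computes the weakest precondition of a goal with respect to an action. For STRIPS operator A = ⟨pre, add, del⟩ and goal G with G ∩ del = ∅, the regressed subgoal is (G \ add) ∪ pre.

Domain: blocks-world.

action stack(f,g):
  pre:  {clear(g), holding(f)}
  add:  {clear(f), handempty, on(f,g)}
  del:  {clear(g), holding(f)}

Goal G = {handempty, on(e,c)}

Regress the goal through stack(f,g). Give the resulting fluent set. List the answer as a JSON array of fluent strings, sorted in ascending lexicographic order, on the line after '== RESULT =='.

Regress:
  G ∩ del = {}  (empty — regression defined)
  G \ add = {handempty, on(e,c)} \ {clear(f), handempty, on(f,g)} = {on(e,c)}
  ∪ pre   = {on(e,c)} ∪ {clear(g), holding(f)}
          = {clear(g), holding(f), on(e,c)}

== RESULT ==
["clear(g)", "holding(f)", "on(e,c)"]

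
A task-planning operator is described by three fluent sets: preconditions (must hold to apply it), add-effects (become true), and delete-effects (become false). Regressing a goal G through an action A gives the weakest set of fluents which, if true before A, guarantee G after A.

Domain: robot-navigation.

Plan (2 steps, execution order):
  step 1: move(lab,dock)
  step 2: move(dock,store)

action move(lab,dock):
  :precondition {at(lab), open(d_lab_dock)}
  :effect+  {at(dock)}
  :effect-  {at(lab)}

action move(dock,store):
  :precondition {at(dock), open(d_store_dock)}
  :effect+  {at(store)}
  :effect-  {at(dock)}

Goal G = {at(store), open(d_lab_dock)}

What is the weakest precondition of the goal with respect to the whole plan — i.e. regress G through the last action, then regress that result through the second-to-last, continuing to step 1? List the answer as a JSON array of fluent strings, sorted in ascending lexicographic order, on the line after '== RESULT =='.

Work backward from the goal:
  through step 2 (move(dock,store)): drop {at(store)}, keep {open(d_lab_dock)}, require {at(dock), open(d_store_dock)}
    → {at(dock), open(d_lab_dock), open(d_store_dock)}
  through step 1 (move(lab,dock)): drop {at(dock)}, keep {open(d_lab_dock), open(d_store_dock)}, require {at(lab), open(d_lab_dock)}
    → {at(lab), open(d_lab_dock), open(d_store_dock)}

== RESULT ==
["at(lab)", "open(d_lab_dock)", "open(d_store_dock)"]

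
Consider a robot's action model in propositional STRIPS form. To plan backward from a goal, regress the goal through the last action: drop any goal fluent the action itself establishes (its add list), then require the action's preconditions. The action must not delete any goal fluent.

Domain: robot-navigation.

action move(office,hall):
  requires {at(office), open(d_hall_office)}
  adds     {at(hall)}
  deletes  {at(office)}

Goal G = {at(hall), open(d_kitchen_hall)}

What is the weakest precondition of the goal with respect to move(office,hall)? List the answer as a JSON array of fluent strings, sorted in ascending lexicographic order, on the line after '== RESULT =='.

Regress:
  G ∩ del = {}  (empty — regression defined)
  G \ add = {at(hall), open(d_kitchen_hall)} \ {at(hall)} = {open(d_kitchen_hall)}
  ∪ pre   = {open(d_kitchen_hall)} ∪ {at(office), open(d_hall_office)}
          = {at(office), open(d_hall_office), open(d_kitchen_hall)}

== RESULT ==
["at(office)", "open(d_hall_office)", "open(d_kitchen_hall)"]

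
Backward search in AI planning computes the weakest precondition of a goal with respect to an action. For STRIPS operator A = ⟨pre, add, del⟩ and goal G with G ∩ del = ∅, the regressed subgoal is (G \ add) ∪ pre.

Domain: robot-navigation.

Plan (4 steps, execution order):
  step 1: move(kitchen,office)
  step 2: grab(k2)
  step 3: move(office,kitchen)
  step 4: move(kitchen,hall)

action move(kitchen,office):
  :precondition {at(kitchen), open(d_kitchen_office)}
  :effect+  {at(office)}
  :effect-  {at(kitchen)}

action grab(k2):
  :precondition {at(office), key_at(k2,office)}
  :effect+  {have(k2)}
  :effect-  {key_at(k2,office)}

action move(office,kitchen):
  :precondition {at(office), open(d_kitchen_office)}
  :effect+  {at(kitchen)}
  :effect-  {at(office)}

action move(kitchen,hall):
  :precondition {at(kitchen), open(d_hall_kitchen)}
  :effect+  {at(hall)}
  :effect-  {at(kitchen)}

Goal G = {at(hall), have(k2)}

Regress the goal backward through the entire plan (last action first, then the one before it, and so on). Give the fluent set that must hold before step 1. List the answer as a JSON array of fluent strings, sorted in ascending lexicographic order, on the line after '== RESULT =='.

Work backward from the goal:
  through step 4 (move(kitchen,hall)): drop {at(hall)}, keep {have(k2)}, require {at(kitchen), open(d_hall_kitchen)}
    → {at(kitchen), have(k2), open(d_hall_kitchen)}
  through step 3 (move(office,kitchen)): drop {at(kitchen)}, keep {have(k2), open(d_hall_kitchen)}, require {at(office), open(d_kitchen_office)}
    → {at(office), have(k2), open(d_hall_kitchen), open(d_kitchen_office)}
  through step 2 (grab(k2)): drop {have(k2)}, keep {at(office), open(d_hall_kitchen), open(d_kitchen_office)}, require {at(office), key_at(k2,office)}
    → {at(office), key_at(k2,office), open(d_hall_kitchen), open(d_kitchen_office)}
  through step 1 (move(kitchen,office)): drop {at(office)}, keep {key_at(k2,office), open(d_hall_kitchen), open(d_kitchen_office)}, require {at(kitchen), open(d_kitchen_office)}
    → {at(kitchen), key_at(k2,office), open(d_hall_kitchen), open(d_kitchen_office)}

== RESULT ==
["at(kitchen)", "key_at(k2,office)", "open(d_hall_kitchen)", "open(d_kitchen_office)"]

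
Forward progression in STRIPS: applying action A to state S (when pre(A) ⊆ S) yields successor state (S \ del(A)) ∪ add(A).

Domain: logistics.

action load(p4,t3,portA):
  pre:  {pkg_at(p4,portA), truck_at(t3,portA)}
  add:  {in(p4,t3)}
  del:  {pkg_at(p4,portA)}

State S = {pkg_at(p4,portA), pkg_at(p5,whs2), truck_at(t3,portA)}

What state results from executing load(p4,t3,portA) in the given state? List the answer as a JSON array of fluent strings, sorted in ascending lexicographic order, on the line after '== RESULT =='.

Compute (S \ del) ∪ add:
  pre ⊆ S: {pkg_at(p4,portA), truck_at(t3,portA)} ⊆ S  — applicable
  S \ del = {pkg_at(p5,whs2), truck_at(t3,portA)}
  ∪ add   = {in(p4,t3), pkg_at(p5,whs2), truck_at(t3,portA)}

== RESULT ==
["in(p4,t3)", "pkg_at(p5,whs2)", "truck_at(t3,portA)"]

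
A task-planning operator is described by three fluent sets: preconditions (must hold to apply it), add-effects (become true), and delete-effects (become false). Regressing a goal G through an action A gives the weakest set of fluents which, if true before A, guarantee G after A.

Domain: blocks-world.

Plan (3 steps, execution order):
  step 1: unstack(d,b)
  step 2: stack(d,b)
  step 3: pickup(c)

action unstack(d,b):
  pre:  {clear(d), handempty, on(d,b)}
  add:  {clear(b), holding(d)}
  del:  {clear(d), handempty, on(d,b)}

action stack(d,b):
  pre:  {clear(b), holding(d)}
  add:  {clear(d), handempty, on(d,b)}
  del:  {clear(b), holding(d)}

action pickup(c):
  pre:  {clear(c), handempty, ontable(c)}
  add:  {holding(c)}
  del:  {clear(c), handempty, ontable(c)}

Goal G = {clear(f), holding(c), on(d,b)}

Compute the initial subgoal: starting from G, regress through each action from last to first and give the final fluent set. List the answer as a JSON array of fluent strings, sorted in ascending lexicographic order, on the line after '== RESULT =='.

Regress step by step:
  through step 3 (pickup(c)): drop {holding(c)}, keep {clear(f), on(d,b)}, require {clear(c), handempty, ontable(c)}
    → {clear(c), clear(f), handempty, on(d,b), ontable(c)}
  through step 2 (stack(d,b)): drop {handempty, on(d,b)}, keep {clear(c), clear(f), ontable(c)}, require {clear(b), holding(d)}
    → {clear(b), clear(c), clear(f), holding(d), ontable(c)}
  through step 1 (unstack(d,b)): drop {clear(b), holding(d)}, keep {clear(c), clear(f), ontable(c)}, require {clear(d), handempty, on(d,b)}
    → {clear(c), clear(d), clear(f), handempty, on(d,b), ontable(c)}

== RESULT ==
["clear(c)", "clear(d)", "clear(f)", "handempty", "on(d,b)", "ontable(c)"]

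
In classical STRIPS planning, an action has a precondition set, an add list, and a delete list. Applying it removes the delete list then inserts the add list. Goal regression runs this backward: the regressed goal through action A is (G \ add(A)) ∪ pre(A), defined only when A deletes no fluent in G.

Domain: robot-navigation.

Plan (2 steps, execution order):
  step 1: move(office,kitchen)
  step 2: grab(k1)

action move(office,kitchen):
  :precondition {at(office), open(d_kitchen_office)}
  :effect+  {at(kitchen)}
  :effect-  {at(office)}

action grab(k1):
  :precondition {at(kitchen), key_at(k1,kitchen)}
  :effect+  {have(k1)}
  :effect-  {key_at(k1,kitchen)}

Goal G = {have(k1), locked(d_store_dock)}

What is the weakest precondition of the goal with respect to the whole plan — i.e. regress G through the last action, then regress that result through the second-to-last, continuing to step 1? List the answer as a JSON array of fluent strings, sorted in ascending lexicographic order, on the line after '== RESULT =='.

Regress step by step:
  through step 2 (grab(k1)): drop {have(k1)}, keep {locked(d_store_dock)}, require {at(kitchen), key_at(k1,kitchen)}
    → {at(kitchen), key_at(k1,kitchen), locked(d_store_dock)}
  through step 1 (move(office,kitchen)): drop {at(kitchen)}, keep {key_at(k1,kitchen), locked(d_store_dock)}, require {at(office), open(d_kitchen_office)}
    → {at(office), key_at(k1,kitchen), locked(d_store_dock), open(d_kitchen_office)}

== RESULT ==
["at(office)", "key_at(k1,kitchen)", "locked(d_store_dock)", "open(d_kitchen_office)"]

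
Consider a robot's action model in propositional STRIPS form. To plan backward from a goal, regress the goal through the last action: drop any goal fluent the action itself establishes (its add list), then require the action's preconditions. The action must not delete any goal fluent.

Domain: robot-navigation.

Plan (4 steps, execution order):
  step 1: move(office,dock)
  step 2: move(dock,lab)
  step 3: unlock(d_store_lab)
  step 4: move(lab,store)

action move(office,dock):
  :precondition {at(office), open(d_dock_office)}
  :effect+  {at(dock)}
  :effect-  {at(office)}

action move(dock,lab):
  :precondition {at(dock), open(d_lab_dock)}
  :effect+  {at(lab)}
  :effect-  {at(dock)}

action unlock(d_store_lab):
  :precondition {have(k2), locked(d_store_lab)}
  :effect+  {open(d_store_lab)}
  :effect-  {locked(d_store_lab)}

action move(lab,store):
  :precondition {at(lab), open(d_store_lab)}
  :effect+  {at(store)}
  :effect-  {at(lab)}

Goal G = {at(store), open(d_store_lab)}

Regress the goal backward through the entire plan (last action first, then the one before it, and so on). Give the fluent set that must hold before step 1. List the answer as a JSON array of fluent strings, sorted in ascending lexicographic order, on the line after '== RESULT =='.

Work backward from the goal:
  through step 4 (move(lab,store)): drop {at(store)}, keep {open(d_store_lab)}, require {at(lab), open(d_store_lab)}
    → {at(lab), open(d_store_lab)}
  through step 3 (unlock(d_store_lab)): drop {open(d_store_lab)}, keep {at(lab)}, require {have(k2), locked(d_store_lab)}
    → {at(lab), have(k2), locked(d_store_lab)}
  through step 2 (move(dock,lab)): drop {at(lab)}, keep {have(k2), locked(d_store_lab)}, require {at(dock), open(d_lab_dock)}
    → {at(dock), have(k2), locked(d_store_lab), open(d_lab_dock)}
  through step 1 (move(office,dock)): drop {at(dock)}, keep {have(k2), locked(d_store_lab), open(d_lab_dock)}, require {at(office), open(d_dock_office)}
    → {at(office), have(k2), locked(d_store_lab), open(d_dock_office), open(d_lab_dock)}

== RESULT ==
["at(office)", "have(k2)", "locked(d_store_lab)", "open(d_dock_office)", "open(d_lab_dock)"]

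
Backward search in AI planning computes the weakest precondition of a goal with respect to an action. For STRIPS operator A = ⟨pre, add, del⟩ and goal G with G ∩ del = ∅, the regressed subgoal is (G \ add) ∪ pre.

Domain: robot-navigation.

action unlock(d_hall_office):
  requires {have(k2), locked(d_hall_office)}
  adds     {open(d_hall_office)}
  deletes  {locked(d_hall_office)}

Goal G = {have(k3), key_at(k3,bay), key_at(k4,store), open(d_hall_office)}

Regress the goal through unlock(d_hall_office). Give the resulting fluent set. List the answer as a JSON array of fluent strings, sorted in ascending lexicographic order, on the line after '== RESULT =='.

Regress:
  G ∩ del = {}  (empty — regression defined)
  G \ add = {have(k3), key_at(k3,bay), key_at(k4,store), open(d_hall_office)} \ {open(d_hall_office)} = {have(k3), key_at(k3,bay), key_at(k4,store)}
  ∪ pre   = {have(k3), key_at(k3,bay), key_at(k4,store)} ∪ {have(k2), locked(d_hall_office)}
          = {have(k2), have(k3), key_at(k3,bay), key_at(k4,store), locked(d_hall_office)}

== RESULT ==
["have(k2)", "have(k3)", "key_at(k3,bay)", "key_at(k4,store)", "locked(d_hall_office)"]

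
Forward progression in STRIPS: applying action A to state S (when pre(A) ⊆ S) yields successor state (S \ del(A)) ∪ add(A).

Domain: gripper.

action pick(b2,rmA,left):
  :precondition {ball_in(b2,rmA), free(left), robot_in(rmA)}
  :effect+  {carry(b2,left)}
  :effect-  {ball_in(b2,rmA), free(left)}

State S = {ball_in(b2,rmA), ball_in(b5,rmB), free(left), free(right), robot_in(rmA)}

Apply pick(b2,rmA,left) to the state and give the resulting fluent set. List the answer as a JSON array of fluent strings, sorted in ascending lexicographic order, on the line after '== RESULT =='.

Progress:
  pre ⊆ S: {ball_in(b2,rmA), free(left), robot_in(rmA)} ⊆ S  — applicable
  S \ del = {ball_in(b5,rmB), free(right), robot_in(rmA)}
  ∪ add   = {ball_in(b5,rmB), carry(b2,left), free(right), robot_in(rmA)}

== RESULT ==
["ball_in(b5,rmB)", "carry(b2,left)", "free(right)", "robot_in(rmA)"]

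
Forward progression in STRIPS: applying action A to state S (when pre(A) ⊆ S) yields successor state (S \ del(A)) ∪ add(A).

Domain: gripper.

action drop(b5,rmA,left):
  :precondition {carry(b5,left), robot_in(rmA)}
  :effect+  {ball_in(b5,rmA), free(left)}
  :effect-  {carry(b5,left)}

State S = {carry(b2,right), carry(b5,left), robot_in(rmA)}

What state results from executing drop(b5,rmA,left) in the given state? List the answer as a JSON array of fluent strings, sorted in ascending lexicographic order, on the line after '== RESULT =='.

Progress:
  pre ⊆ S: {carry(b5,left), robot_in(rmA)} ⊆ S  — applicable
  S \ del = {carry(b2,right), robot_in(rmA)}
  ∪ add   = {ball_in(b5,rmA), carry(b2,right), free(left), robot_in(rmA)}

== RESULT ==
["ball_in(b5,rmA)", "carry(b2,right)", "free(left)", "robot_in(rmA)"]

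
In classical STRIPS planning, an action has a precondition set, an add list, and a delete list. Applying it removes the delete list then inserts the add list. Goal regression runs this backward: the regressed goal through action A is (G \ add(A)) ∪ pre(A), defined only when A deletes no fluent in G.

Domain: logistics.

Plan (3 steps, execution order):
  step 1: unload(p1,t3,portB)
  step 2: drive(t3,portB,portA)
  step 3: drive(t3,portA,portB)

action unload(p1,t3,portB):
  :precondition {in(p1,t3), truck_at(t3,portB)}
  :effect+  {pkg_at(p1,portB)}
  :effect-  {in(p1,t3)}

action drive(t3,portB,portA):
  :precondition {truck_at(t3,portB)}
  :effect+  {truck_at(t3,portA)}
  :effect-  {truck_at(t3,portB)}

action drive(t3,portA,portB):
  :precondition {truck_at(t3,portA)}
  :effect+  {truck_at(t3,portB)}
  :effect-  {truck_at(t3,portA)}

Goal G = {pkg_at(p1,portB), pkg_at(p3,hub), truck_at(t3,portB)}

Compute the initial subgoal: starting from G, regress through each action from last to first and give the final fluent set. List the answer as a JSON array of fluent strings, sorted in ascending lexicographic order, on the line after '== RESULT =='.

Regress step by step:
  through step 3 (drive(t3,portA,portB)): drop {truck_at(t3,portB)}, keep {pkg_at(p1,portB), pkg_at(p3,hub)}, require {truck_at(t3,portA)}
    → {pkg_at(p1,portB), pkg_at(p3,hub), truck_at(t3,portA)}
  through step 2 (drive(t3,portB,portA)): drop {truck_at(t3,portA)}, keep {pkg_at(p1,portB), pkg_at(p3,hub)}, require {truck_at(t3,portB)}
    → {pkg_at(p1,portB), pkg_at(p3,hub), truck_at(t3,portB)}
  through step 1 (unload(p1,t3,portB)): drop {pkg_at(p1,portB)}, keep {pkg_at(p3,hub), truck_at(t3,portB)}, require {in(p1,t3), truck_at(t3,portB)}
    → {in(p1,t3), pkg_at(p3,hub), truck_at(t3,portB)}

== RESULT ==
["in(p1,t3)", "pkg_at(p3,hub)", "truck_at(t3,portB)"]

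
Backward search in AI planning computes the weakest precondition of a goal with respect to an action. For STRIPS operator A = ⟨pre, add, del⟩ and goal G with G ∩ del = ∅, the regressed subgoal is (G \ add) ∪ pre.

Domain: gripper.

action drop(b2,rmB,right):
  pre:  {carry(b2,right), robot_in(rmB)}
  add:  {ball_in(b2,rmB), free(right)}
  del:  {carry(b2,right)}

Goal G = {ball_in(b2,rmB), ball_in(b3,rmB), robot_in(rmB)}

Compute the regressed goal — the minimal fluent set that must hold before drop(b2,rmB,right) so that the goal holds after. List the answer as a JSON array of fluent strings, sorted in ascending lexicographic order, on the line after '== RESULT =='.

Regress:
  G ∩ del = {}  (empty — regression defined)
  G \ add = {ball_in(b2,rmB), ball_in(b3,rmB), robot_in(rmB)} \ {ball_in(b2,rmB), free(right)} = {ball_in(b3,rmB), robot_in(rmB)}
  ∪ pre   = {ball_in(b3,rmB), robot_in(rmB)} ∪ {carry(b2,right), robot_in(rmB)}
          = {ball_in(b3,rmB), carry(b2,right), robot_in(rmB)}

== RESULT ==
["ball_in(b3,rmB)", "carry(b2,right)", "robot_in(rmB)"]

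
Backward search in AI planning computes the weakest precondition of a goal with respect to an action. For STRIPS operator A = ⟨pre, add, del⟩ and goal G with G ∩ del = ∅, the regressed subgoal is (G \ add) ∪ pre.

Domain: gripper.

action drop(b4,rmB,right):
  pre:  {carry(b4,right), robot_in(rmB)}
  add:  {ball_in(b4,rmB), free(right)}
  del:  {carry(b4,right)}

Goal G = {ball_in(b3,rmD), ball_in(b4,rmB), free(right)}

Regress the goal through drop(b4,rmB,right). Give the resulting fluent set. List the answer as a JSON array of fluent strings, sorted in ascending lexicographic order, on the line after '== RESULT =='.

Compute (G \ add) ∪ pre:
  G ∩ del = {}  (empty — regression defined)
  G \ add = {ball_in(b3,rmD), ball_in(b4,rmB), free(right)} \ {ball_in(b4,rmB), free(right)} = {ball_in(b3,rmD)}
  ∪ pre   = {ball_in(b3,rmD)} ∪ {carry(b4,right), robot_in(rmB)}
          = {ball_in(b3,rmD), carry(b4,right), robot_in(rmB)}

== RESULT ==
["ball_in(b3,rmD)", "carry(b4,right)", "robot_in(rmB)"]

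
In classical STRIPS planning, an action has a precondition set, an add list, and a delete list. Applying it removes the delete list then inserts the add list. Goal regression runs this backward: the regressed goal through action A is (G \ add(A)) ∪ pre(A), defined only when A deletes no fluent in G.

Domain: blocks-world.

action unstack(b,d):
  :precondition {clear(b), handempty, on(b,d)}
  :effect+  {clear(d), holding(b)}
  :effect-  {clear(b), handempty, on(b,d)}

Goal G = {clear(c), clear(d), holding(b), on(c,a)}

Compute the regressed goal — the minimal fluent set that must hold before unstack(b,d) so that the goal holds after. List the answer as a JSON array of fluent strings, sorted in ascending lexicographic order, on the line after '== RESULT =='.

Regress:
  G ∩ del = {}  (empty — regression defined)
  G \ add = {clear(c), clear(d), holding(b), on(c,a)} \ {clear(d), holding(b)} = {clear(c), on(c,a)}
  ∪ pre   = {clear(c), on(c,a)} ∪ {clear(b), handempty, on(b,d)}
          = {clear(b), clear(c), handempty, on(b,d), on(c,a)}

== RESULT ==
["clear(b)", "clear(c)", "handempty", "on(b,d)", "on(c,a)"]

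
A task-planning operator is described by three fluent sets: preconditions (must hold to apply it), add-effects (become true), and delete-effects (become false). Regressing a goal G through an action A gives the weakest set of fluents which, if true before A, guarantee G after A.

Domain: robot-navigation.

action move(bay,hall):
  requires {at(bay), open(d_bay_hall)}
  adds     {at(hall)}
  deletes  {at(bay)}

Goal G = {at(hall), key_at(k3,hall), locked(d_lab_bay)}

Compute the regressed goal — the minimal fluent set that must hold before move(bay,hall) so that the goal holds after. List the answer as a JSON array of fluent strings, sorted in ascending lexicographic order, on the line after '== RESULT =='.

Compute (G \ add) ∪ pre:
  G ∩ del = {}  (empty — regression defined)
  G \ add = {at(hall), key_at(k3,hall), locked(d_lab_bay)} \ {at(hall)} = {key_at(k3,hall), locked(d_lab_bay)}
  ∪ pre   = {key_at(k3,hall), locked(d_lab_bay)} ∪ {at(bay), open(d_bay_hall)}
          = {at(bay), key_at(k3,hall), locked(d_lab_bay), open(d_bay_hall)}

== RESULT ==
["at(bay)", "key_at(k3,hall)", "locked(d_lab_bay)", "open(d_bay_hall)"]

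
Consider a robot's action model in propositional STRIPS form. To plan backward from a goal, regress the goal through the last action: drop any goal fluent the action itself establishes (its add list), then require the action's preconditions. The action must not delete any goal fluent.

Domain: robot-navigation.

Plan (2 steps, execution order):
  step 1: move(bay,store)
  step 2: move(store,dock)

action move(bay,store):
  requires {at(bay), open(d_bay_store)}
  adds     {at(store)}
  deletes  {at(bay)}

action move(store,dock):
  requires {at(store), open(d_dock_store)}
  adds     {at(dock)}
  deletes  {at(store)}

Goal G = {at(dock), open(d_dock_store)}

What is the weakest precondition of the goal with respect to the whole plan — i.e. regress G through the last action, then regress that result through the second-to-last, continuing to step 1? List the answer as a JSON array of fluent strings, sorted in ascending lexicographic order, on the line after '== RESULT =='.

Work backward from the goal:
  through step 2 (move(store,dock)): drop {at(dock)}, keep {open(d_dock_store)}, require {at(store), open(d_dock_store)}
    → {at(store), open(d_dock_store)}
  through step 1 (move(bay,store)): drop {at(store)}, keep {open(d_dock_store)}, require {at(bay), open(d_bay_store)}
    → {at(bay), open(d_bay_store), open(d_dock_store)}

== RESULT ==
["at(bay)", "open(d_bay_store)", "open(d_dock_store)"]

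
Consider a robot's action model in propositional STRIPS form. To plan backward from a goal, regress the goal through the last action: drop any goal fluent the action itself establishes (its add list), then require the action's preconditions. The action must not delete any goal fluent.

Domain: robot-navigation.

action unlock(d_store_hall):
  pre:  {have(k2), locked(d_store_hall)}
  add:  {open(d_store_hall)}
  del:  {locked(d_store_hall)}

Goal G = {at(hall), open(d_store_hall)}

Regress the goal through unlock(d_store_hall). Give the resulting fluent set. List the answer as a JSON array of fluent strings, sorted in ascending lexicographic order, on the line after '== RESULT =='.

Compute (G \ add) ∪ pre:
  G ∩ del = {}  (empty — regression defined)
  G \ add = {at(hall), open(d_store_hall)} \ {open(d_store_hall)} = {at(hall)}
  ∪ pre   = {at(hall)} ∪ {have(k2), locked(d_store_hall)}
          = {at(hall), have(k2), locked(d_store_hall)}

== RESULT ==
["at(hall)", "have(k2)", "locked(d_store_hall)"]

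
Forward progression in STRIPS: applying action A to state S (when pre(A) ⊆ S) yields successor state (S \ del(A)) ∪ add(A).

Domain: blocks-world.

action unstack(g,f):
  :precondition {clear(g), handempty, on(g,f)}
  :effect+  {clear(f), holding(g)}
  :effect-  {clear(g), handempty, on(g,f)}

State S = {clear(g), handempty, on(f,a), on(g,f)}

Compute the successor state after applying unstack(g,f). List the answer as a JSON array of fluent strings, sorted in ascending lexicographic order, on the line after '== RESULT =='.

Progress:
  pre ⊆ S: {clear(g), handempty, on(g,f)} ⊆ S  — applicable
  S \ del = {on(f,a)}
  ∪ add   = {clear(f), holding(g), on(f,a)}

== RESULT ==
["clear(f)", "holding(g)", "on(f,a)"]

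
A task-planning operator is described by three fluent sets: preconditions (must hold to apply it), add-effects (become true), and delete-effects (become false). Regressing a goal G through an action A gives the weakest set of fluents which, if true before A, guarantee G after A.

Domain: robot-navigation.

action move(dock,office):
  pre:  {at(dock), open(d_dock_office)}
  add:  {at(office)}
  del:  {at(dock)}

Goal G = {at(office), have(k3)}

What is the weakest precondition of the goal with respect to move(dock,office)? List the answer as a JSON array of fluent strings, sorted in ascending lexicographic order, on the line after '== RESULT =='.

Compute (G \ add) ∪ pre:
  G ∩ del = {}  (empty — regression defined)
  G \ add = {at(office), have(k3)} \ {at(office)} = {have(k3)}
  ∪ pre   = {have(k3)} ∪ {at(dock), open(d_dock_office)}
          = {at(dock), have(k3), open(d_dock_office)}

== RESULT ==
["at(dock)", "have(k3)", "open(d_dock_office)"]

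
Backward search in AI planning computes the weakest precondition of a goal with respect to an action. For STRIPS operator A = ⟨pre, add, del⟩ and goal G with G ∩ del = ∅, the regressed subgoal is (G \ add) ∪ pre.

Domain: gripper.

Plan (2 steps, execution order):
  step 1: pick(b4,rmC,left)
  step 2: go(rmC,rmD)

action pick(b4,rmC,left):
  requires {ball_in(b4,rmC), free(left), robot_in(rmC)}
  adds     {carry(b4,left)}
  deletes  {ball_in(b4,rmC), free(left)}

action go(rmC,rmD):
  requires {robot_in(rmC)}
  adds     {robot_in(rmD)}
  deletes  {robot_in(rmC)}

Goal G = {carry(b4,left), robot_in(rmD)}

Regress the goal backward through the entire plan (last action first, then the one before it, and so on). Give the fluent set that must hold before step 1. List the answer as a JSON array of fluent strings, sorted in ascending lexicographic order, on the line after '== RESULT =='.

Work backward from the goal:
  through step 2 (go(rmC,rmD)): drop {robot_in(rmD)}, keep {carry(b4,left)}, require {robot_in(rmC)}
    → {carry(b4,left), robot_in(rmC)}
  through step 1 (pick(b4,rmC,left)): drop {carry(b4,left)}, keep {robot_in(rmC)}, require {ball_in(b4,rmC), free(left), robot_in(rmC)}
    → {ball_in(b4,rmC), free(left), robot_in(rmC)}

== RESULT ==
["ball_in(b4,rmC)", "free(left)", "robot_in(rmC)"]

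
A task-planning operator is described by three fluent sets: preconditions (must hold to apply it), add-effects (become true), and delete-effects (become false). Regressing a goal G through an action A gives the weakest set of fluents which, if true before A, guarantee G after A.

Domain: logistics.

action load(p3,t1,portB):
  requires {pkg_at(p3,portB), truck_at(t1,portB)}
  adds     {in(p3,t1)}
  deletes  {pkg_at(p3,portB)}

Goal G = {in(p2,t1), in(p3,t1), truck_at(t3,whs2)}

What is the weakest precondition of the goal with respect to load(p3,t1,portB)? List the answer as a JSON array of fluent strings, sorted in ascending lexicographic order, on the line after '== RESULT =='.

Regress:
  G ∩ del = {}  (empty — regression defined)
  G \ add = {in(p2,t1), in(p3,t1), truck_at(t3,whs2)} \ {in(p3,t1)} = {in(p2,t1), truck_at(t3,whs2)}
  ∪ pre   = {in(p2,t1), truck_at(t3,whs2)} ∪ {pkg_at(p3,portB), truck_at(t1,portB)}
          = {in(p2,t1), pkg_at(p3,portB), truck_at(t1,portB), truck_at(t3,whs2)}

== RESULT ==
["in(p2,t1)", "pkg_at(p3,portB)", "truck_at(t1,portB)", "truck_at(t3,whs2)"]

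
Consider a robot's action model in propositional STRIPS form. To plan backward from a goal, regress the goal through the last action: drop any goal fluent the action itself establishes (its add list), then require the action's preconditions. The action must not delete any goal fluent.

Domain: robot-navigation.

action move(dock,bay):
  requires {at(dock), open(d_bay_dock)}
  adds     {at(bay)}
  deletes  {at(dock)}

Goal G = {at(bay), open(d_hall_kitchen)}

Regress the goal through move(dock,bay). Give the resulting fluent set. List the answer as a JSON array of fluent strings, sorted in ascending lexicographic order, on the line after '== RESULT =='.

Regress:
  G ∩ del = {}  (empty — regression defined)
  G \ add = {at(bay), open(d_hall_kitchen)} \ {at(bay)} = {open(d_hall_kitchen)}
  ∪ pre   = {open(d_hall_kitchen)} ∪ {at(dock), open(d_bay_dock)}
          = {at(dock), open(d_bay_dock), open(d_hall_kitchen)}

== RESULT ==
["at(dock)", "open(d_bay_dock)", "open(d_hall_kitchen)"]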